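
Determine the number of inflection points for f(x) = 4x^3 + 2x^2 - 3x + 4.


Inflection points occur where f''(x) = 0 and concavity changes.
f(x) = 4x^3 + 2x^2 - 3x + 4
f'(x) = 12x^2 + 4x - 3
f''(x) = 24x + 4
Set f''(x) = 0:
24x + 4 = 0
x = -4 / 24 = -1/6
Since f''(x) is linear (degree 1), it changes sign at this point.
Therefore there is exactly 1 inflection point.

1


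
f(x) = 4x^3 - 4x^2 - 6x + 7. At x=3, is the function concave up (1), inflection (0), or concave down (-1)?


Concavity is determined by the sign of f''(x).
f(x) = 4x^3 - 4x^2 - 6x + 7
f'(x) = 12x^2 - 8x - 6
f''(x) = 24x - 8
f''(3) = 24 * 3 - 8
= 72 - 8
= 64
Since f''(3) > 0, the function is concave up (1)

1


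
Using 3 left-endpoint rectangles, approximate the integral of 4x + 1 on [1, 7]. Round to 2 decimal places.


Left Riemann sum uses left endpoints of each subinterval.
Interval: [1, 7], n = 3
dx = (7 - 1) / 3 = 2
Left endpoints: [1, 3, 5]
f values: [5, 13, 21]
Sum = dx * (sum of f values)
= 2 * 39
= 78 = 78.00

78.00


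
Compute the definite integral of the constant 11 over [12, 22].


The integral of a constant k over [a, b] equals k * (b - a).
integral from 12 to 22 of 11 dx
= 11 * (22 - 12)
= 11 * 10
= 110

110


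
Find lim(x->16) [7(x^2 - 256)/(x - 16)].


Direct substitution gives 0/0, so we factor the numerator.
Factor: 7(x^2 - 256) = 7 * (x - 16)(x + 16)
Cancel the common factor (x - 16):
7(x^2 - 256)/(x - 16) = 7 * (x + 16)
Now substitute x = 16:
= 7 * (16 + 16) = 224

224


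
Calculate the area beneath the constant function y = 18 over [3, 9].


The area under a constant function y = 18 is a rectangle.
Width = 9 - 3 = 6
Height = 18
Area = width * height
= 6 * 18
= 108

108


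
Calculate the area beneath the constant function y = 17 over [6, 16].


The area under a constant function y = 17 is a rectangle.
Width = 16 - 6 = 10
Height = 17
Area = width * height
= 10 * 17
= 170

170


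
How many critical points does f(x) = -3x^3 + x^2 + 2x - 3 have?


Find where f'(x) = 0:
f(x) = -3x^3 + x^2 + 2x - 3
f'(x) = -9x^2 + 2x + 2
This is a quadratic in x. Use the discriminant to count real roots.
Discriminant = (2)^2 - 4 * (-9) * 2
= 4 - (-72)
= 76
Since discriminant > 0, f'(x) = 0 has 2 real solutions.
Number of critical points: 2

2


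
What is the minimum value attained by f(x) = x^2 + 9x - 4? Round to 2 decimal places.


For a quadratic f(x) = ax^2 + bx + c with a > 0, the minimum is at the vertex.
Vertex x-coordinate: x = -b/(2a)
x = -(9) / (2 * 1)
x = -9/2
Substitute back to find the minimum value:
f(-9/2) = 1 * (-9/2)^2 + 9 * (-9/2) - 4
= 81/4 - 81/2 - 4
= -97/4 = -24.25

-24.25


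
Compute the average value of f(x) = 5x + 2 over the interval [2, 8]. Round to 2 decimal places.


Average value = 1/(b-a) * integral from a to b of f(x) dx
First compute the integral of 5x + 2:
F(x) = (5/2)x^2 + 2x
F(8) = 5/2 * 64 + 2 * 8 = 176
F(2) = 5/2 * 4 + 2 * 2 = 14
Integral = 176 - 14 = 162
Average = 162 / (8 - 2) = 162 / 6
= 27 = 27.00

27.00


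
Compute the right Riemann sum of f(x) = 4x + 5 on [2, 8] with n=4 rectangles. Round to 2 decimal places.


Right Riemann sum uses right endpoints of each subinterval.
Interval: [2, 8], n = 4
dx = (8 - 2) / 4 = 3/2
Right endpoints: [7/2, 5, 13/2, 8]
f values: [19, 25, 31, 37]
Sum = dx * (sum of f values)
= 3/2 * 112
= 168 = 168.00

168.00


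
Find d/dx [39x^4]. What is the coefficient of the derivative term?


We apply the power rule: d/dx [ax^n] = a*n * x^(n-1)
d/dx [39x^4]
= 39 * 4 * x^(4-1)
= 156x^3
The coefficient is 156

156


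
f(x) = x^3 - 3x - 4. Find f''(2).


First derivative:
f'(x) = 3x^2 - 3
Second derivative:
f''(x) = 6x
Substitute x = 2:
f''(2) = 6 * 2 + 0
= 12 + 0
= 12

12


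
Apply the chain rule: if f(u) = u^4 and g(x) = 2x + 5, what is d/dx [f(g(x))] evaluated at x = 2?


Using the chain rule: (f(g(x)))' = f'(g(x)) * g'(x)
First, find g(2):
g(2) = 2 * 2 + 5 = 9
Next, f'(u) = 4u^3
And g'(x) = 2
So f'(g(2)) * g'(2)
= 4 * 9^3 * 2
= 4 * 729 * 2
= 5832

5832


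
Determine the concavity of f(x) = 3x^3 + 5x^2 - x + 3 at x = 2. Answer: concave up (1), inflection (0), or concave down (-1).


Concavity is determined by the sign of f''(x).
f(x) = 3x^3 + 5x^2 - x + 3
f'(x) = 9x^2 + 10x - 1
f''(x) = 18x + 10
f''(2) = 18 * 2 + 10
= 36 + 10
= 46
Since f''(2) > 0, the function is concave up (1)

1


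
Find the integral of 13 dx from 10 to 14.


The integral of a constant k over [a, b] equals k * (b - a).
integral from 10 to 14 of 13 dx
= 13 * (14 - 10)
= 13 * 4
= 52

52


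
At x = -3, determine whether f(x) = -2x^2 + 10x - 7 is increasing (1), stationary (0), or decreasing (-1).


Compute f'(x) to determine behavior:
f'(x) = -4x + 10
f'(-3) = -4 * (-3) + 10
= 12 + 10
= 22
Since f'(-3) > 0, the function is increasing (1)

1


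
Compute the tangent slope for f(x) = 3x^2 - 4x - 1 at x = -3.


The slope of the tangent line equals f'(x) at the point.
f(x) = 3x^2 - 4x - 1
f'(x) = 6x - 4
At x = -3:
f'(-3) = 6 * (-3) - 4
= -18 - 4
= -22

-22


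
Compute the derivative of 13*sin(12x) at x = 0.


Apply the chain rule to differentiate 13*sin(12x):
d/dx [13*sin(12x)]
= 13 * cos(12x) * d/dx(12x)
= 13 * 12 * cos(12x)
= 156 * cos(12x)
Evaluate at x = 0:
= 156 * cos(0)
= 156 * 1
= 156

156


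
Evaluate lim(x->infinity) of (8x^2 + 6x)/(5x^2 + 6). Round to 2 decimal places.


For limits at infinity with equal-degree polynomials,
we compare leading coefficients.
Numerator leading term: 8x^2
Denominator leading term: 5x^2
Divide both by x^2:
lim = (8 + 6/x) / (5 + 6/x^2)
As x -> infinity, the 1/x and 1/x^2 terms vanish:
= 8/5 = 1.60

1.60


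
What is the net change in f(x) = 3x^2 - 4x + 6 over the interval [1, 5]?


Net change = f(b) - f(a)
f(x) = 3x^2 - 4x + 6
Compute f(5):
f(5) = 3 * 5^2 - 4 * 5 + 6
= 75 - 20 + 6
= 61
Compute f(1):
f(1) = 3 * 1^2 - 4 * 1 + 6
= 3 - 4 + 6
= 5
Net change = 61 - 5 = 56

56


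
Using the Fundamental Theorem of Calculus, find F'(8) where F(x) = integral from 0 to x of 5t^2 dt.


By the Fundamental Theorem of Calculus (Part 1):
If F(x) = integral from 0 to x of f(t) dt, then F'(x) = f(x)
Here f(t) = 5t^2
So F'(x) = 5x^2
Evaluate at x = 8:
F'(8) = 5 * 8^2
= 5 * 64
= 320

320


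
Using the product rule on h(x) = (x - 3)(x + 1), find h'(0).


Let u(x) = x - 3 and v(x) = x + 1
u'(x) = 1
v'(x) = 1
Product rule: h'(x) = u'(x)*v(x) + u(x)*v'(x)
= 1 * (x + 1) + (x - 3) * 1
At x = 0:
u(0) = 1 * 0 - 3 = -3
v(0) = 1 * 0 + 1 = 1
h'(0) = 1 * 1 + (-3) * 1
= 1 - 3
= -2

-2


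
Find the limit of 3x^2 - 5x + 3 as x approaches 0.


Since polynomials are continuous, we use direct substitution.
lim(x->0) of 3x^2 - 5x + 3
= 3 * 0^2 - 5 * 0 + 3
= 0 + 0 + 3
= 3

3


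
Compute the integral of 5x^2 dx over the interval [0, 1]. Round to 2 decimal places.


Find the antiderivative of 5x^2:
F(x) = 5/3 * x^3
Apply the Fundamental Theorem of Calculus:
F(1) - F(0)
= 5/3 * 1^3 - 5/3 * 0^3
= 5/3 * (1 - 0)
= 5/3 * 1
= 5/3 ≈ 1.67

1.67


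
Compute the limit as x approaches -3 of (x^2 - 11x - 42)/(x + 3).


Direct substitution gives 0/0, so we factor the numerator.
Factor: (x^2 - 11x - 42) = (x + 3)(x - 14)
Cancel the common factor (x + 3):
(x^2 - 11x - 42)/(x + 3) = (x - 14)
Now substitute x = -3:
= (-3) - (14) = -17

-17


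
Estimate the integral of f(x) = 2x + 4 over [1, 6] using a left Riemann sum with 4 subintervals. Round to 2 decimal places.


Left Riemann sum uses left endpoints of each subinterval.
Interval: [1, 6], n = 4
dx = (6 - 1) / 4 = 5/4
Left endpoints: [1, 9/4, 7/2, 19/4]
f values: [6, 17/2, 11, 27/2]
Sum = dx * (sum of f values)
= 5/4 * 39
= 195/4 = 48.75

48.75


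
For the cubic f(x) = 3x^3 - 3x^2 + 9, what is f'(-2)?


Differentiate f(x) = 3x^3 - 3x^2 + 9 term by term:
f'(x) = 9x^2 - 6x
Substitute x = -2:
f'(-2) = 9 * (-2)^2 - 6 * (-2) + 0
= 36 + 12 + 0
= 48

48


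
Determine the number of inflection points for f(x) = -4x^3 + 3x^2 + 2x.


Inflection points occur where f''(x) = 0 and concavity changes.
f(x) = -4x^3 + 3x^2 + 2x
f'(x) = -12x^2 + 6x + 2
f''(x) = -24x + 6
Set f''(x) = 0:
-24x + 6 = 0
x = -6 / (-24) = 1/4
Since f''(x) is linear (degree 1), it changes sign at this point.
Therefore there is exactly 1 inflection point.

1


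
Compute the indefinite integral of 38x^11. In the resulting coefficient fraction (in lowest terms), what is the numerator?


Apply the power rule for integration:
integral of ax^n dx = a/(n+1) * x^(n+1) + C
integral of 38x^11 dx
= 38/12 * x^12 + C
= 19/6 * x^12 + C
The coefficient in lowest terms is 19/6, and its numerator is 19

19


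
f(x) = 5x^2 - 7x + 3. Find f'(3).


Differentiate term by term using power and sum rules:
f(x) = 5x^2 - 7x + 3
f'(x) = 10x - 7
Substitute x = 3:
f'(3) = 10 * 3 - 7
= 30 - 7
= 23

23


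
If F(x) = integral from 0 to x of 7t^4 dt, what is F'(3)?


By the Fundamental Theorem of Calculus (Part 1):
If F(x) = integral from 0 to x of f(t) dt, then F'(x) = f(x)
Here f(t) = 7t^4
So F'(x) = 7x^4
Evaluate at x = 3:
F'(3) = 7 * 3^4
= 7 * 81
= 567

567


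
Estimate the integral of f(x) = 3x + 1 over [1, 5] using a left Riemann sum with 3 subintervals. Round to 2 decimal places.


Left Riemann sum uses left endpoints of each subinterval.
Interval: [1, 5], n = 3
dx = (5 - 1) / 3 = 4/3
Left endpoints: [1, 7/3, 11/3]
f values: [4, 8, 12]
Sum = dx * (sum of f values)
= 4/3 * 24
= 32 = 32.00

32.00


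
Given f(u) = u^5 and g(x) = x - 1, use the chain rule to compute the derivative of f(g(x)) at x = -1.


Using the chain rule: (f(g(x)))' = f'(g(x)) * g'(x)
First, find g(-1):
g(-1) = 1 * (-1) - 1 = -2
Next, f'(u) = 5u^4
And g'(x) = 1
So f'(g(-1)) * g'(-1)
= 5 * (-2)^4 * 1
= 5 * 16 * 1
= 80

80


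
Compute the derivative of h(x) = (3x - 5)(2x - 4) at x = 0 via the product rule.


Let u(x) = 3x - 5 and v(x) = 2x - 4
u'(x) = 3
v'(x) = 2
Product rule: h'(x) = u'(x)*v(x) + u(x)*v'(x)
= 3 * (2x - 4) + (3x - 5) * 2
At x = 0:
u(0) = 3 * 0 - 5 = -5
v(0) = 2 * 0 - 4 = -4
h'(0) = 3 * (-4) + (-5) * 2
= -12 - 10
= -22

-22


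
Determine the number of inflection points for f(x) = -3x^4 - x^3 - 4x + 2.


Inflection points occur where f''(x) = 0 and concavity changes.
f(x) = -3x^4 - x^3 - 4x + 2
f'(x) = -12x^3 - 3x^2 - 4
f''(x) = -36x^2 - 6x
This is a quadratic in x. Use the discriminant to count real roots.
Discriminant = (-6)^2 - 4 * (-36) * 0
= 36 - 0
= 36
Since discriminant > 0, f''(x) = 0 has 2 distinct real solutions.
A quadratic with two distinct real roots changes sign at each root, so concavity changes at both.
Number of inflection points: 2

2


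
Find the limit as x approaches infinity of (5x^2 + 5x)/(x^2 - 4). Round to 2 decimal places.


For limits at infinity with equal-degree polynomials,
we compare leading coefficients.
Numerator leading term: 5x^2
Denominator leading term: x^2
Divide both by x^2:
lim = (5 + 5/x) / (1 - 4/x^2)
As x -> infinity, the 1/x and 1/x^2 terms vanish:
= 5/1 = 5 = 5.00

5.00


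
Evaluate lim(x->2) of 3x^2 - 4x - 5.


Since polynomials are continuous, we use direct substitution.
lim(x->2) of 3x^2 - 4x - 5
= 3 * 2^2 - 4 * 2 - 5
= 12 - 8 - 5
= -1

-1


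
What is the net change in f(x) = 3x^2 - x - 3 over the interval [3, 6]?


Net change = f(b) - f(a)
f(x) = 3x^2 - x - 3
Compute f(6):
f(6) = 3 * 6^2 - 1 * 6 - 3
= 108 - 6 - 3
= 99
Compute f(3):
f(3) = 3 * 3^2 - 1 * 3 - 3
= 27 - 3 - 3
= 21
Net change = 99 - 21 = 78

78


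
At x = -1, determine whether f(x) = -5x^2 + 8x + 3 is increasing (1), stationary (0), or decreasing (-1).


Compute f'(x) to determine behavior:
f'(x) = -10x + 8
f'(-1) = -10 * (-1) + 8
= 10 + 8
= 18
Since f'(-1) > 0, the function is increasing (1)

1


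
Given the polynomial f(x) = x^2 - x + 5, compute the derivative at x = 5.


Differentiate term by term using power and sum rules:
f(x) = x^2 - x + 5
f'(x) = 2x - 1
Substitute x = 5:
f'(5) = 2 * 5 - 1
= 10 - 1
= 9

9


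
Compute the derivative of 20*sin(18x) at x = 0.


Apply the chain rule to differentiate 20*sin(18x):
d/dx [20*sin(18x)]
= 20 * cos(18x) * d/dx(18x)
= 20 * 18 * cos(18x)
= 360 * cos(18x)
Evaluate at x = 0:
= 360 * cos(0)
= 360 * 1
= 360

360


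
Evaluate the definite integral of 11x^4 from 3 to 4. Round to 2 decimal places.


Find the antiderivative of 11x^4:
F(x) = 11/5 * x^5
Apply the Fundamental Theorem of Calculus:
F(4) - F(3)
= 11/5 * 4^5 - 11/5 * 3^5
= 11/5 * (1024 - 243)
= 11/5 * 781
= 8591/5 = 1718.20

1718.20


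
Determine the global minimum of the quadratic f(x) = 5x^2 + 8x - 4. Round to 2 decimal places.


For a quadratic f(x) = ax^2 + bx + c with a > 0, the minimum is at the vertex.
Vertex x-coordinate: x = -b/(2a)
x = -(8) / (2 * 5)
x = -8/10 = -4/5
Substitute back to find the minimum value:
f(-4/5) = 5 * (-4/5)^2 + 8 * (-4/5) - 4
= 16/5 - 32/5 - 4
= -36/5 = -7.20

-7.20


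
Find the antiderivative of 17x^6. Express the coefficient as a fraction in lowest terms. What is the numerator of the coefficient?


Apply the power rule for integration:
integral of ax^n dx = a/(n+1) * x^(n+1) + C
integral of 17x^6 dx
= 17/7 * x^7 + C
The coefficient in lowest terms is 17/7, and its numerator is 17

17


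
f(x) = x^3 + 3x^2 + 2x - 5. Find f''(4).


First derivative:
f'(x) = 3x^2 + 6x + 2
Second derivative:
f''(x) = 6x + 6
Substitute x = 4:
f''(4) = 6 * 4 + 6
= 24 + 6
= 30

30


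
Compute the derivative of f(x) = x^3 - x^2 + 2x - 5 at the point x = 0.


Differentiate f(x) = x^3 - x^2 + 2x - 5 term by term:
f'(x) = 3x^2 - 2x + 2
Substitute x = 0:
f'(0) = 3 * 0^2 - 2 * 0 + 2
= 0 + 0 + 2
= 2

2


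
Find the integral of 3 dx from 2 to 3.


The integral of a constant k over [a, b] equals k * (b - a).
integral from 2 to 3 of 3 dx
= 3 * (3 - 2)
= 3 * 1
= 3

3


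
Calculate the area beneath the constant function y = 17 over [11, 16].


The area under a constant function y = 17 is a rectangle.
Width = 16 - 11 = 5
Height = 17
Area = width * height
= 5 * 17
= 85

85


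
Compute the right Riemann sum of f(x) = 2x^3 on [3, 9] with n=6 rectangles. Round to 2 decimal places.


Right Riemann sum uses right endpoints of each subinterval.
Interval: [3, 9], n = 6
dx = (9 - 3) / 6 = 1
Right endpoints: [4, 5, 6, 7, 8, 9]
f values: [128, 250, 432, 686, 1024, 1458]
Sum = dx * (sum of f values)
= 1 * 3978
= 3978 = 3978.00

3978.00


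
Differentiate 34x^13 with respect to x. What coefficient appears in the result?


We apply the power rule: d/dx [ax^n] = a*n * x^(n-1)
d/dx [34x^13]
= 34 * 13 * x^(13-1)
= 442x^12
The coefficient is 442

442


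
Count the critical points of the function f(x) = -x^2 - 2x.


Find where f'(x) = 0:
f'(x) = -2x - 2
Set f'(x) = 0:
-2x - 2 = 0
x = 2 / (-2) = -1
This is a linear equation in x, so there is exactly one solution.
Number of critical points: 1

1


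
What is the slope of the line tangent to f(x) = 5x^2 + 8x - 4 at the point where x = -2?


The slope of the tangent line equals f'(x) at the point.
f(x) = 5x^2 + 8x - 4
f'(x) = 10x + 8
At x = -2:
f'(-2) = 10 * (-2) + 8
= -20 + 8
= -12

-12


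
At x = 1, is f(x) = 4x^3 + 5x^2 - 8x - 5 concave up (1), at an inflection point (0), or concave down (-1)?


Concavity is determined by the sign of f''(x).
f(x) = 4x^3 + 5x^2 - 8x - 5
f'(x) = 12x^2 + 10x - 8
f''(x) = 24x + 10
f''(1) = 24 * 1 + 10
= 24 + 10
= 34
Since f''(1) > 0, the function is concave up (1)

1


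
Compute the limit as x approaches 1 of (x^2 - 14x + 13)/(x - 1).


Direct substitution gives 0/0, so we factor the numerator.
Factor: (x^2 - 14x + 13) = (x - 1)(x - 13)
Cancel the common factor (x - 1):
(x^2 - 14x + 13)/(x - 1) = (x - 13)
Now substitute x = 1:
= (1) - (13) = -12

-12


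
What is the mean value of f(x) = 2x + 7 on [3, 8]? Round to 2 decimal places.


Average value = 1/(b-a) * integral from a to b of f(x) dx
First compute the integral of 2x + 7:
F(x) = x^2 + 7x
F(8) = 1 * 64 + 7 * 8 = 120
F(3) = 1 * 9 + 7 * 3 = 30
Integral = 120 - 30 = 90
Average = 90 / (8 - 3) = 90 / 5
= 18 = 18.00

18.00


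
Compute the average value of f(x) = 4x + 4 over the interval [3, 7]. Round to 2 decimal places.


Average value = 1/(b-a) * integral from a to b of f(x) dx
First compute the integral of 4x + 4:
F(x) = 2x^2 + 4x
F(7) = 2 * 49 + 4 * 7 = 126
F(3) = 2 * 9 + 4 * 3 = 30
Integral = 126 - 30 = 96
Average = 96 / (7 - 3) = 96 / 4
= 24 = 24.00

24.00


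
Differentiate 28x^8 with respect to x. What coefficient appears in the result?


We apply the power rule: d/dx [ax^n] = a*n * x^(n-1)
d/dx [28x^8]
= 28 * 8 * x^(8-1)
= 224x^7
The coefficient is 224

224


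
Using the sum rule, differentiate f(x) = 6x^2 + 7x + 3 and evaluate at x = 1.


Differentiate term by term using power and sum rules:
f(x) = 6x^2 + 7x + 3
f'(x) = 12x + 7
Substitute x = 1:
f'(1) = 12 * 1 + 7
= 12 + 7
= 19

19


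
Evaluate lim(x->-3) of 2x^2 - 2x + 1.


Since polynomials are continuous, we use direct substitution.
lim(x->-3) of 2x^2 - 2x + 1
= 2 * (-3)^2 - 2 * (-3) + 1
= 18 + 6 + 1
= 25

25


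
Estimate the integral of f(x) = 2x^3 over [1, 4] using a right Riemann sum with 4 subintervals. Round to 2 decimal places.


Right Riemann sum uses right endpoints of each subinterval.
Interval: [1, 4], n = 4
dx = (4 - 1) / 4 = 3/4
Right endpoints: [7/4, 5/2, 13/4, 4]
f values: [343/32, 125/4, 2197/32, 128]
Sum = dx * (sum of f values)
= 3/4 * 1909/8
= 5727/32 ≈ 178.97

178.97


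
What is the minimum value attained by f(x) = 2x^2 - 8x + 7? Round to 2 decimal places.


For a quadratic f(x) = ax^2 + bx + c with a > 0, the minimum is at the vertex.
Vertex x-coordinate: x = -b/(2a)
x = -(-8) / (2 * 2)
x = 8/4 = 2
Substitute back to find the minimum value:
f(2) = 2 * 2^2 - 8 * 2 + 7
= 8 - 16 + 7
= -1 = -1.00

-1.00


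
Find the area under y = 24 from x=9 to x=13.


The area under a constant function y = 24 is a rectangle.
Width = 13 - 9 = 4
Height = 24
Area = width * height
= 4 * 24
= 96

96


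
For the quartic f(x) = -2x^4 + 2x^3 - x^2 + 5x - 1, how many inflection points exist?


Inflection points occur where f''(x) = 0 and concavity changes.
f(x) = -2x^4 + 2x^3 - x^2 + 5x - 1
f'(x) = -8x^3 + 6x^2 - 2x + 5
f''(x) = -24x^2 + 12x - 2
This is a quadratic in x. Use the discriminant to count real roots.
Discriminant = (12)^2 - 4 * (-24) * (-2)
= 144 - 192
= -48
Since discriminant < 0, f''(x) = 0 has no real solutions.
Number of inflection points: 0

0


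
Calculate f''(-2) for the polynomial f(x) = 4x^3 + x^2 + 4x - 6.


First derivative:
f'(x) = 12x^2 + 2x + 4
Second derivative:
f''(x) = 24x + 2
Substitute x = -2:
f''(-2) = 24 * (-2) + 2
= -48 + 2
= -46

-46


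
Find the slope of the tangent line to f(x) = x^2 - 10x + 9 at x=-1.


The slope of the tangent line equals f'(x) at the point.
f(x) = x^2 - 10x + 9
f'(x) = 2x - 10
At x = -1:
f'(-1) = 2 * (-1) - 10
= -2 - 10
= -12

-12


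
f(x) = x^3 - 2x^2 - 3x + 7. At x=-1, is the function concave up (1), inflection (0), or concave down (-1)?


Concavity is determined by the sign of f''(x).
f(x) = x^3 - 2x^2 - 3x + 7
f'(x) = 3x^2 - 4x - 3
f''(x) = 6x - 4
f''(-1) = 6 * (-1) - 4
= -6 - 4
= -10
Since f''(-1) < 0, the function is concave down (-1)

-1


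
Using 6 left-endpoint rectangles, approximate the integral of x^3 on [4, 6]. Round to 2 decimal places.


Left Riemann sum uses left endpoints of each subinterval.
Interval: [4, 6], n = 6
dx = (6 - 4) / 6 = 1/3
Left endpoints: [4, 13/3, 14/3, 5, 16/3, 17/3]
f values: [64, 2197/27, 2744/27, 125, 4096/27, 4913/27]
Sum = dx * (sum of f values)
= 1/3 * 2117/3
= 2117/9 ≈ 235.22

235.22


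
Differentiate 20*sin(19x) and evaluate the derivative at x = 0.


Apply the chain rule to differentiate 20*sin(19x):
d/dx [20*sin(19x)]
= 20 * cos(19x) * d/dx(19x)
= 20 * 19 * cos(19x)
= 380 * cos(19x)
Evaluate at x = 0:
= 380 * cos(0)
= 380 * 1
= 380

380


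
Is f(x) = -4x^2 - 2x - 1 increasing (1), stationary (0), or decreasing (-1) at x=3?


Compute f'(x) to determine behavior:
f'(x) = -8x - 2
f'(3) = -8 * 3 - 2
= -24 - 2
= -26
Since f'(3) < 0, the function is decreasing (-1)

-1


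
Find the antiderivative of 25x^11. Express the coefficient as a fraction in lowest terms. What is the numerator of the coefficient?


Apply the power rule for integration:
integral of ax^n dx = a/(n+1) * x^(n+1) + C
integral of 25x^11 dx
= 25/12 * x^12 + C
The coefficient in lowest terms is 25/12, and its numerator is 25

25


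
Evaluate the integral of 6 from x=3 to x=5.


The integral of a constant k over [a, b] equals k * (b - a).
integral from 3 to 5 of 6 dx
= 6 * (5 - 3)
= 6 * 2
= 12

12


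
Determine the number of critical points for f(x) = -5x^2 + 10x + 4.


Find where f'(x) = 0:
f'(x) = -10x + 10
Set f'(x) = 0:
-10x + 10 = 0
x = -10 / (-10) = 1
This is a linear equation in x, so there is exactly one solution.
Number of critical points: 1

1


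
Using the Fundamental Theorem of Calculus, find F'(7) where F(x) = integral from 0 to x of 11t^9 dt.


By the Fundamental Theorem of Calculus (Part 1):
If F(x) = integral from 0 to x of f(t) dt, then F'(x) = f(x)
Here f(t) = 11t^9
So F'(x) = 11x^9
Evaluate at x = 7:
F'(7) = 11 * 7^9
= 11 * 40353607
= 443889677

443889677


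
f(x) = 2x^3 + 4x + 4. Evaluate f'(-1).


Differentiate f(x) = 2x^3 + 4x + 4 term by term:
f'(x) = 6x^2 + 4
Substitute x = -1:
f'(-1) = 6 * (-1)^2 + 0 * (-1) + 4
= 6 + 0 + 4
= 10

10


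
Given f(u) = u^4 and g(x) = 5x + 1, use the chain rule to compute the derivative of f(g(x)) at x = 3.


Using the chain rule: (f(g(x)))' = f'(g(x)) * g'(x)
First, find g(3):
g(3) = 5 * 3 + 1 = 16
Next, f'(u) = 4u^3
And g'(x) = 5
So f'(g(3)) * g'(3)
= 4 * 16^3 * 5
= 4 * 4096 * 5
= 81920

81920


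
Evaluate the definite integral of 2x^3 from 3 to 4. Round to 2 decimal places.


Find the antiderivative of 2x^3:
F(x) = 2/4 * x^4
Apply the Fundamental Theorem of Calculus:
F(4) - F(3)
= 2/4 * 4^4 - 2/4 * 3^4
= 2/4 * (256 - 81)
= 2/4 * 175
= 175/2 = 87.50

87.50


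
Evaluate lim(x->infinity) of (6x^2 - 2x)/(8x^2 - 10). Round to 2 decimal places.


For limits at infinity with equal-degree polynomials,
we compare leading coefficients.
Numerator leading term: 6x^2
Denominator leading term: 8x^2
Divide both by x^2:
lim = (6 - 2/x) / (8 - 10/x^2)
As x -> infinity, the 1/x and 1/x^2 terms vanish:
= 6/8 = 3/4 = 0.75

0.75


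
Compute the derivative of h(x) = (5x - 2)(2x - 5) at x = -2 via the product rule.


Let u(x) = 5x - 2 and v(x) = 2x - 5
u'(x) = 5
v'(x) = 2
Product rule: h'(x) = u'(x)*v(x) + u(x)*v'(x)
= 5 * (2x - 5) + (5x - 2) * 2
At x = -2:
u(-2) = 5 * (-2) - 2 = -12
v(-2) = 2 * (-2) - 5 = -9
h'(-2) = 5 * (-9) + (-12) * 2
= -45 - 24
= -69

-69


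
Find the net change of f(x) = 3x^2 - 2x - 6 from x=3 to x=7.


Net change = f(b) - f(a)
f(x) = 3x^2 - 2x - 6
Compute f(7):
f(7) = 3 * 7^2 - 2 * 7 - 6
= 147 - 14 - 6
= 127
Compute f(3):
f(3) = 3 * 3^2 - 2 * 3 - 6
= 27 - 6 - 6
= 15
Net change = 127 - 15 = 112

112


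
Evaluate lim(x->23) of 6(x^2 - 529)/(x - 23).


Direct substitution gives 0/0, so we factor the numerator.
Factor: 6(x^2 - 529) = 6 * (x - 23)(x + 23)
Cancel the common factor (x - 23):
6(x^2 - 529)/(x - 23) = 6 * (x + 23)
Now substitute x = 23:
= 6 * (23 + 23) = 276

276


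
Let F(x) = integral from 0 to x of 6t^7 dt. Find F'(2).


By the Fundamental Theorem of Calculus (Part 1):
If F(x) = integral from 0 to x of f(t) dt, then F'(x) = f(x)
Here f(t) = 6t^7
So F'(x) = 6x^7
Evaluate at x = 2:
F'(2) = 6 * 2^7
= 6 * 128
= 768

768


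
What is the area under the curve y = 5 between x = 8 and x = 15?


The area under a constant function y = 5 is a rectangle.
Width = 15 - 8 = 7
Height = 5
Area = width * height
= 7 * 5
= 35

35


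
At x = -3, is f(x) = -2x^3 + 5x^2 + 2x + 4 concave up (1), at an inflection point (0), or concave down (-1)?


Concavity is determined by the sign of f''(x).
f(x) = -2x^3 + 5x^2 + 2x + 4
f'(x) = -6x^2 + 10x + 2
f''(x) = -12x + 10
f''(-3) = -12 * (-3) + 10
= 36 + 10
= 46
Since f''(-3) > 0, the function is concave up (1)

1


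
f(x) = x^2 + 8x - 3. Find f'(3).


Differentiate term by term using power and sum rules:
f(x) = x^2 + 8x - 3
f'(x) = 2x + 8
Substitute x = 3:
f'(3) = 2 * 3 + 8
= 6 + 8
= 14

14


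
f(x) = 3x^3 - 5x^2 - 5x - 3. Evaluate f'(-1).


Differentiate f(x) = 3x^3 - 5x^2 - 5x - 3 term by term:
f'(x) = 9x^2 - 10x - 5
Substitute x = -1:
f'(-1) = 9 * (-1)^2 - 10 * (-1) - 5
= 9 + 10 - 5
= 14

14


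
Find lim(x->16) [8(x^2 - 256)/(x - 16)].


Direct substitution gives 0/0, so we factor the numerator.
Factor: 8(x^2 - 256) = 8 * (x - 16)(x + 16)
Cancel the common factor (x - 16):
8(x^2 - 256)/(x - 16) = 8 * (x + 16)
Now substitute x = 16:
= 8 * (16 + 16) = 256

256


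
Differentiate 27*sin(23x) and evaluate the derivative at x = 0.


Apply the chain rule to differentiate 27*sin(23x):
d/dx [27*sin(23x)]
= 27 * cos(23x) * d/dx(23x)
= 27 * 23 * cos(23x)
= 621 * cos(23x)
Evaluate at x = 0:
= 621 * cos(0)
= 621 * 1
= 621

621


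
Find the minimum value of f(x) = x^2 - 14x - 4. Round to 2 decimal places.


For a quadratic f(x) = ax^2 + bx + c with a > 0, the minimum is at the vertex.
Vertex x-coordinate: x = -b/(2a)
x = -(-14) / (2 * 1)
x = 14/2 = 7
Substitute back to find the minimum value:
f(7) = 1 * 7^2 - 14 * 7 - 4
= 49 - 98 - 4
= -53 = -53.00

-53.00


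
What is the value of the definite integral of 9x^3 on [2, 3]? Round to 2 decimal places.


Find the antiderivative of 9x^3:
F(x) = 9/4 * x^4
Apply the Fundamental Theorem of Calculus:
F(3) - F(2)
= 9/4 * 3^4 - 9/4 * 2^4
= 9/4 * (81 - 16)
= 9/4 * 65
= 585/4 = 146.25

146.25


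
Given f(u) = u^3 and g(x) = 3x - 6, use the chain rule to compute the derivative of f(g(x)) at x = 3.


Using the chain rule: (f(g(x)))' = f'(g(x)) * g'(x)
First, find g(3):
g(3) = 3 * 3 - 6 = 3
Next, f'(u) = 3u^2
And g'(x) = 3
So f'(g(3)) * g'(3)
= 3 * 3^2 * 3
= 3 * 9 * 3
= 81

81


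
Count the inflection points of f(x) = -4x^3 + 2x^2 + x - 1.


Inflection points occur where f''(x) = 0 and concavity changes.
f(x) = -4x^3 + 2x^2 + x - 1
f'(x) = -12x^2 + 4x + 1
f''(x) = -24x + 4
Set f''(x) = 0:
-24x + 4 = 0
x = -4 / (-24) = 1/6
Since f''(x) is linear (degree 1), it changes sign at this point.
Therefore there is exactly 1 inflection point.

1


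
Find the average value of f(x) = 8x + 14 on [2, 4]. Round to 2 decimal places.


Average value = 1/(b-a) * integral from a to b of f(x) dx
First compute the integral of 8x + 14:
F(x) = 4x^2 + 14x
F(4) = 4 * 16 + 14 * 4 = 120
F(2) = 4 * 4 + 14 * 2 = 44
Integral = 120 - 44 = 76
Average = 76 / (4 - 2) = 76 / 2
= 38 = 38.00

38.00


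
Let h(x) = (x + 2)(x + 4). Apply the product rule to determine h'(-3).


Let u(x) = x + 2 and v(x) = x + 4
u'(x) = 1
v'(x) = 1
Product rule: h'(x) = u'(x)*v(x) + u(x)*v'(x)
= 1 * (x + 4) + (x + 2) * 1
At x = -3:
u(-3) = 1 * (-3) + 2 = -1
v(-3) = 1 * (-3) + 4 = 1
h'(-3) = 1 * 1 + (-1) * 1
= 1 - 1
= 0

0


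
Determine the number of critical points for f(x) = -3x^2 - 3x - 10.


Find where f'(x) = 0:
f'(x) = -6x - 3
Set f'(x) = 0:
-6x - 3 = 0
x = 3 / (-6) = -1/2
This is a linear equation in x, so there is exactly one solution.
Number of critical points: 1

1


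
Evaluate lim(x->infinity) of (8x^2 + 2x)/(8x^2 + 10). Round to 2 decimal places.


For limits at infinity with equal-degree polynomials,
we compare leading coefficients.
Numerator leading term: 8x^2
Denominator leading term: 8x^2
Divide both by x^2:
lim = (8 + 2/x) / (8 + 10/x^2)
As x -> infinity, the 1/x and 1/x^2 terms vanish:
= 8/8 = 1 = 1.00

1.00


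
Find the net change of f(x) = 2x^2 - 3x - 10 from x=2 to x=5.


Net change = f(b) - f(a)
f(x) = 2x^2 - 3x - 10
Compute f(5):
f(5) = 2 * 5^2 - 3 * 5 - 10
= 50 - 15 - 10
= 25
Compute f(2):
f(2) = 2 * 2^2 - 3 * 2 - 10
= 8 - 6 - 10
= -8
Net change = 25 - (-8) = 33

33


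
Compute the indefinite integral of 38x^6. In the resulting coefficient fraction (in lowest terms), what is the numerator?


Apply the power rule for integration:
integral of ax^n dx = a/(n+1) * x^(n+1) + C
integral of 38x^6 dx
= 38/7 * x^7 + C
The coefficient in lowest terms is 38/7, and its numerator is 38

38


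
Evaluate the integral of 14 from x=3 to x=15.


The integral of a constant k over [a, b] equals k * (b - a).
integral from 3 to 15 of 14 dx
= 14 * (15 - 3)
= 14 * 12
= 168

168


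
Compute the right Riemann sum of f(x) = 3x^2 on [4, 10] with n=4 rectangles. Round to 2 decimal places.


Right Riemann sum uses right endpoints of each subinterval.
Interval: [4, 10], n = 4
dx = (10 - 4) / 4 = 3/2
Right endpoints: [11/2, 7, 17/2, 10]
f values: [363/4, 147, 867/4, 300]
Sum = dx * (sum of f values)
= 3/2 * 1509/2
= 4527/4 = 1131.75

1131.75


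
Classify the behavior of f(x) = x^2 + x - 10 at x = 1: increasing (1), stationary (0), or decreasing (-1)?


Compute f'(x) to determine behavior:
f'(x) = 2x + 1
f'(1) = 2 * 1 + 1
= 2 + 1
= 3
Since f'(1) > 0, the function is increasing (1)

1


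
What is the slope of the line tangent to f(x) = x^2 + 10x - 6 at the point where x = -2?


The slope of the tangent line equals f'(x) at the point.
f(x) = x^2 + 10x - 6
f'(x) = 2x + 10
At x = -2:
f'(-2) = 2 * (-2) + 10
= -4 + 10
= 6

6


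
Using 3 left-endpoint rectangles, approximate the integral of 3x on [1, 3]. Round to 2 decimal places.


Left Riemann sum uses left endpoints of each subinterval.
Interval: [1, 3], n = 3
dx = (3 - 1) / 3 = 2/3
Left endpoints: [1, 5/3, 7/3]
f values: [3, 5, 7]
Sum = dx * (sum of f values)
= 2/3 * 15
= 10 = 10.00

10.00


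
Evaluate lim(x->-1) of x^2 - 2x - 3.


Since polynomials are continuous, we use direct substitution.
lim(x->-1) of x^2 - 2x - 3
= 1 * (-1)^2 - 2 * (-1) - 3
= 1 + 2 - 3
= 0

0


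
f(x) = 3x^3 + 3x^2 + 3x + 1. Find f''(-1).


First derivative:
f'(x) = 9x^2 + 6x + 3
Second derivative:
f''(x) = 18x + 6
Substitute x = -1:
f''(-1) = 18 * (-1) + 6
= -18 + 6
= -12

-12


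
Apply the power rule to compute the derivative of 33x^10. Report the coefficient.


We apply the power rule: d/dx [ax^n] = a*n * x^(n-1)
d/dx [33x^10]
= 33 * 10 * x^(10-1)
= 330x^9
The coefficient is 330

330


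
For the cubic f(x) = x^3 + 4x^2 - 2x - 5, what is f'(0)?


Differentiate f(x) = x^3 + 4x^2 - 2x - 5 term by term:
f'(x) = 3x^2 + 8x - 2
Substitute x = 0:
f'(0) = 3 * 0^2 + 8 * 0 - 2
= 0 + 0 - 2
= -2

-2


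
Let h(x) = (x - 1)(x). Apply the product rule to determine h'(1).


Let u(x) = x - 1 and v(x) = x
u'(x) = 1
v'(x) = 1
Product rule: h'(x) = u'(x)*v(x) + u(x)*v'(x)
= 1 * (x) + (x - 1) * 1
At x = 1:
u(1) = 1 * 1 - 1 = 0
v(1) = 1 * 1 + 0 = 1
h'(1) = 1 * 1 + 0 * 1
= 1 + 0
= 1

1


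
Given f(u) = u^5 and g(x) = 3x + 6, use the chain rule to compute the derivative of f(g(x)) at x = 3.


Using the chain rule: (f(g(x)))' = f'(g(x)) * g'(x)
First, find g(3):
g(3) = 3 * 3 + 6 = 15
Next, f'(u) = 5u^4
And g'(x) = 3
So f'(g(3)) * g'(3)
= 5 * 15^4 * 3
= 5 * 50625 * 3
= 759375

759375


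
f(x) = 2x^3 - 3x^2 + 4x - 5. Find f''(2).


First derivative:
f'(x) = 6x^2 - 6x + 4
Second derivative:
f''(x) = 12x - 6
Substitute x = 2:
f''(2) = 12 * 2 - 6
= 24 - 6
= 18

18


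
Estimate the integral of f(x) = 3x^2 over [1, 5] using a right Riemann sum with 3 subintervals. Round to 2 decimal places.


Right Riemann sum uses right endpoints of each subinterval.
Interval: [1, 5], n = 3
dx = (5 - 1) / 3 = 4/3
Right endpoints: [7/3, 11/3, 5]
f values: [49/3, 121/3, 75]
Sum = dx * (sum of f values)
= 4/3 * 395/3
= 1580/9 ≈ 175.56

175.56


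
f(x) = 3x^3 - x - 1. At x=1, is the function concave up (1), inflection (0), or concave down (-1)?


Concavity is determined by the sign of f''(x).
f(x) = 3x^3 - x - 1
f'(x) = 9x^2 - 1
f''(x) = 18x
f''(1) = 18 * 1 + 0
= 18 + 0
= 18
Since f''(1) > 0, the function is concave up (1)

1


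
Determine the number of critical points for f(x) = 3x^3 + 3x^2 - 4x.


Find where f'(x) = 0:
f(x) = 3x^3 + 3x^2 - 4x
f'(x) = 9x^2 + 6x - 4
This is a quadratic in x. Use the discriminant to count real roots.
Discriminant = (6)^2 - 4 * 9 * (-4)
= 36 - (-144)
= 180
Since discriminant > 0, f'(x) = 0 has 2 real solutions.
Number of critical points: 2

2


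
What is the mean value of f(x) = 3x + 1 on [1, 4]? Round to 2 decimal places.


Average value = 1/(b-a) * integral from a to b of f(x) dx
First compute the integral of 3x + 1:
F(x) = (3/2)x^2 + x
F(4) = 3/2 * 16 + 1 * 4 = 28
F(1) = 3/2 * 1 + 1 * 1 = 5/2
Integral = 28 - 5/2 = 51/2
Average = (51/2) / (4 - 1) = (51/2) / 3
= 17/2 = 8.50

8.50


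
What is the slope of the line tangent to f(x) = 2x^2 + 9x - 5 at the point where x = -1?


The slope of the tangent line equals f'(x) at the point.
f(x) = 2x^2 + 9x - 5
f'(x) = 4x + 9
At x = -1:
f'(-1) = 4 * (-1) + 9
= -4 + 9
= 5

5


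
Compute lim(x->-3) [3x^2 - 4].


Since polynomials are continuous, we use direct substitution.
lim(x->-3) of 3x^2 - 4
= 3 * (-3)^2 + 0 * (-3) - 4
= 27 + 0 - 4
= 23

23


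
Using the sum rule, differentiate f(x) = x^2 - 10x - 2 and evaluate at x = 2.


Differentiate term by term using power and sum rules:
f(x) = x^2 - 10x - 2
f'(x) = 2x - 10
Substitute x = 2:
f'(2) = 2 * 2 - 10
= 4 - 10
= -6

-6


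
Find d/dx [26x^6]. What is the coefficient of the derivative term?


We apply the power rule: d/dx [ax^n] = a*n * x^(n-1)
d/dx [26x^6]
= 26 * 6 * x^(6-1)
= 156x^5
The coefficient is 156

156


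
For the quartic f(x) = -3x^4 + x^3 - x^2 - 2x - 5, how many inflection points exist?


Inflection points occur where f''(x) = 0 and concavity changes.
f(x) = -3x^4 + x^3 - x^2 - 2x - 5
f'(x) = -12x^3 + 3x^2 - 2x - 2
f''(x) = -36x^2 + 6x - 2
This is a quadratic in x. Use the discriminant to count real roots.
Discriminant = (6)^2 - 4 * (-36) * (-2)
= 36 - 288
= -252
Since discriminant < 0, f''(x) = 0 has no real solutions.
Number of inflection points: 0

0


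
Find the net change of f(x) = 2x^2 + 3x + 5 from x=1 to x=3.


Net change = f(b) - f(a)
f(x) = 2x^2 + 3x + 5
Compute f(3):
f(3) = 2 * 3^2 + 3 * 3 + 5
= 18 + 9 + 5
= 32
Compute f(1):
f(1) = 2 * 1^2 + 3 * 1 + 5
= 2 + 3 + 5
= 10
Net change = 32 - 10 = 22

22


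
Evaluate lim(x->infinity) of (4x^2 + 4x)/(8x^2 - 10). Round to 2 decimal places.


For limits at infinity with equal-degree polynomials,
we compare leading coefficients.
Numerator leading term: 4x^2
Denominator leading term: 8x^2
Divide both by x^2:
lim = (4 + 4/x) / (8 - 10/x^2)
As x -> infinity, the 1/x and 1/x^2 terms vanish:
= 4/8 = 1/2 = 0.50

0.50


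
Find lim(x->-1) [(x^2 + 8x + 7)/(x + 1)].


Direct substitution gives 0/0, so we factor the numerator.
Factor: (x^2 + 8x + 7) = (x + 1)(x + 7)
Cancel the common factor (x + 1):
(x^2 + 8x + 7)/(x + 1) = (x + 7)
Now substitute x = -1:
= (-1) - (-7) = 6

6


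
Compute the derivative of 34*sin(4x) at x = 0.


Apply the chain rule to differentiate 34*sin(4x):
d/dx [34*sin(4x)]
= 34 * cos(4x) * d/dx(4x)
= 34 * 4 * cos(4x)
= 136 * cos(4x)
Evaluate at x = 0:
= 136 * cos(0)
= 136 * 1
= 136

136


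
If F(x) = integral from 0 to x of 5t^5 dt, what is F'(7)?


By the Fundamental Theorem of Calculus (Part 1):
If F(x) = integral from 0 to x of f(t) dt, then F'(x) = f(x)
Here f(t) = 5t^5
So F'(x) = 5x^5
Evaluate at x = 7:
F'(7) = 5 * 7^5
= 5 * 16807
= 84035

84035


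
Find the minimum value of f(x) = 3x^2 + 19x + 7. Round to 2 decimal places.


For a quadratic f(x) = ax^2 + bx + c with a > 0, the minimum is at the vertex.
Vertex x-coordinate: x = -b/(2a)
x = -(19) / (2 * 3)
x = -19/6
Substitute back to find the minimum value:
f(-19/6) = 3 * (-19/6)^2 + 19 * (-19/6) + 7
= 361/12 - 361/6 + 7
= -277/12 ≈ -23.08

-23.08


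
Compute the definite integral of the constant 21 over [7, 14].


The integral of a constant k over [a, b] equals k * (b - a).
integral from 7 to 14 of 21 dx
= 21 * (14 - 7)
= 21 * 7
= 147

147


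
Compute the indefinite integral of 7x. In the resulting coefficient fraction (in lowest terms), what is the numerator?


Apply the power rule for integration:
integral of ax^n dx = a/(n+1) * x^(n+1) + C
integral of 7x dx
= 7/2 * x^2 + C
The coefficient in lowest terms is 7/2, and its numerator is 7

7


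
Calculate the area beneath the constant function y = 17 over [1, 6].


The area under a constant function y = 17 is a rectangle.
Width = 6 - 1 = 5
Height = 17
Area = width * height
= 5 * 17
= 85

85


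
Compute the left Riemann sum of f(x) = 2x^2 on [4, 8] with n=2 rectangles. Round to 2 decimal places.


Left Riemann sum uses left endpoints of each subinterval.
Interval: [4, 8], n = 2
dx = (8 - 4) / 2 = 2
Left endpoints: [4, 6]
f values: [32, 72]
Sum = dx * (sum of f values)
= 2 * 104
= 208 = 208.00

208.00


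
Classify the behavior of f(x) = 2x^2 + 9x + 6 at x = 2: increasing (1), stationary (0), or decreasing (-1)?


Compute f'(x) to determine behavior:
f'(x) = 4x + 9
f'(2) = 4 * 2 + 9
= 8 + 9
= 17
Since f'(2) > 0, the function is increasing (1)

1


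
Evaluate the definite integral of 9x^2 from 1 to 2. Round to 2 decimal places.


Find the antiderivative of 9x^2:
F(x) = 9/3 * x^3
Apply the Fundamental Theorem of Calculus:
F(2) - F(1)
= 9/3 * 2^3 - 9/3 * 1^3
= 9/3 * (8 - 1)
= 9/3 * 7
= 21 = 21.00

21.00


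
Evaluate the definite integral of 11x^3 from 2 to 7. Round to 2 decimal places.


Find the antiderivative of 11x^3:
F(x) = 11/4 * x^4
Apply the Fundamental Theorem of Calculus:
F(7) - F(2)
= 11/4 * 7^4 - 11/4 * 2^4
= 11/4 * (2401 - 16)
= 11/4 * 2385
= 26235/4 = 6558.75

6558.75


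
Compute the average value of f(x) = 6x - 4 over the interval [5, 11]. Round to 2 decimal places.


Average value = 1/(b-a) * integral from a to b of f(x) dx
First compute the integral of 6x - 4:
F(x) = 3x^2 - 4x
F(11) = 3 * 121 - 4 * 11 = 319
F(5) = 3 * 25 - 4 * 5 = 55
Integral = 319 - 55 = 264
Average = 264 / (11 - 5) = 264 / 6
= 44 = 44.00

44.00


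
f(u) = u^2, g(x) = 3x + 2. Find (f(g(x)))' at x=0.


Using the chain rule: (f(g(x)))' = f'(g(x)) * g'(x)
First, find g(0):
g(0) = 3 * 0 + 2 = 2
Next, f'(u) = 2u
And g'(x) = 3
So f'(g(0)) * g'(0)
= 2 * 2 * 3
= 12

12


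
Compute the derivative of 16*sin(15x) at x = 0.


Apply the chain rule to differentiate 16*sin(15x):
d/dx [16*sin(15x)]
= 16 * cos(15x) * d/dx(15x)
= 16 * 15 * cos(15x)
= 240 * cos(15x)
Evaluate at x = 0:
= 240 * cos(0)
= 240 * 1
= 240

240


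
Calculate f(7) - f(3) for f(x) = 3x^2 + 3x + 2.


Net change = f(b) - f(a)
f(x) = 3x^2 + 3x + 2
Compute f(7):
f(7) = 3 * 7^2 + 3 * 7 + 2
= 147 + 21 + 2
= 170
Compute f(3):
f(3) = 3 * 3^2 + 3 * 3 + 2
= 27 + 9 + 2
= 38
Net change = 170 - 38 = 132

132


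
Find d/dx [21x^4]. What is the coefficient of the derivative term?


We apply the power rule: d/dx [ax^n] = a*n * x^(n-1)
d/dx [21x^4]
= 21 * 4 * x^(4-1)
= 84x^3
The coefficient is 84

84


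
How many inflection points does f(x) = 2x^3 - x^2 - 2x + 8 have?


Inflection points occur where f''(x) = 0 and concavity changes.
f(x) = 2x^3 - x^2 - 2x + 8
f'(x) = 6x^2 - 2x - 2
f''(x) = 12x - 2
Set f''(x) = 0:
12x - 2 = 0
x = 2 / 12 = 1/6
Since f''(x) is linear (degree 1), it changes sign at this point.
Therefore there is exactly 1 inflection point.

1


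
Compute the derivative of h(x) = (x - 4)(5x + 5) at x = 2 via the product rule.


Let u(x) = x - 4 and v(x) = 5x + 5
u'(x) = 1
v'(x) = 5
Product rule: h'(x) = u'(x)*v(x) + u(x)*v'(x)
= 1 * (5x + 5) + (x - 4) * 5
At x = 2:
u(2) = 1 * 2 - 4 = -2
v(2) = 5 * 2 + 5 = 15
h'(2) = 1 * 15 + (-2) * 5
= 15 - 10
= 5

5


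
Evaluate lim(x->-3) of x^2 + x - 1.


Since polynomials are continuous, we use direct substitution.
lim(x->-3) of x^2 + x - 1
= 1 * (-3)^2 + 1 * (-3) - 1
= 9 - 3 - 1
= 5

5


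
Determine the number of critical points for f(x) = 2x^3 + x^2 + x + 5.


Find where f'(x) = 0:
f(x) = 2x^3 + x^2 + x + 5
f'(x) = 6x^2 + 2x + 1
This is a quadratic in x. Use the discriminant to count real roots.
Discriminant = (2)^2 - 4 * 6 * 1
= 4 - 24
= -20
Since discriminant < 0, f'(x) = 0 has no real solutions.
Number of critical points: 0

0
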